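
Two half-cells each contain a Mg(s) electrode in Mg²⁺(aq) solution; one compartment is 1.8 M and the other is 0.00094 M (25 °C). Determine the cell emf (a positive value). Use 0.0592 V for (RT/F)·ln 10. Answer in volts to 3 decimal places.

For a concentration cell E°cell = 0, since both electrodes use the same couple.
The compartment with the higher Mg²⁺(aq) concentration (1.8 M) acts as the cathode; ions are reduced there and produced at the dilute (0.00094 M) anode.
With n = 2, Ecell = −(0.0592/2)·log([dilute]/[conc]) = −(0.0592/2)·log(0.00094/1.8) = +0.097 V.

0.097 V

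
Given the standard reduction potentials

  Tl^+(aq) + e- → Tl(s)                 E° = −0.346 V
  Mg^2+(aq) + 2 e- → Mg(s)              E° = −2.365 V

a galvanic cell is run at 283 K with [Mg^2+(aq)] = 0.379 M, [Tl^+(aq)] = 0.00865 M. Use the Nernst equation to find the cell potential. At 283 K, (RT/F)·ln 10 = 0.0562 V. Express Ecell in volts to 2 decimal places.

Tl⁺/Tl is reduced (cathode, E° = −0.346 V) and Mg²⁺/Mg is oxidized (anode).
E°cell = −0.346 − (−2.365) = +2.019 V, with n = 2 electrons transferred.
Balancing gives 2 Tl^+(aq) + Mg(s) → 2 Tl(s) + Mg^2+(aq); hence Q = [Mg^2+(aq)] / [Tl^+(aq)]^2 = 5.07×10^3 (log Q = 3.705).
By the Nernst equation, E = +2.019 − (0.0562/2)·(3.705) = +1.91 V.

+1.91 V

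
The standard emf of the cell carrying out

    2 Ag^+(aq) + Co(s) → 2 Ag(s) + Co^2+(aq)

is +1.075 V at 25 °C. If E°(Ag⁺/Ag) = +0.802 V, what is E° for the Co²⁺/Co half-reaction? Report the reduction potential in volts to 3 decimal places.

−0.273 V

In the reaction as written the Ag⁺/Ag couple is reduced (cathode) and Co²⁺/Co is oxidized (anode), so E°cell = E°(Ag⁺/Ag) − E°(Co²⁺/Co).
E°(Co²⁺/Co) = E°(cathode) − E°cell = +0.802 − (+1.075) = −0.273 V.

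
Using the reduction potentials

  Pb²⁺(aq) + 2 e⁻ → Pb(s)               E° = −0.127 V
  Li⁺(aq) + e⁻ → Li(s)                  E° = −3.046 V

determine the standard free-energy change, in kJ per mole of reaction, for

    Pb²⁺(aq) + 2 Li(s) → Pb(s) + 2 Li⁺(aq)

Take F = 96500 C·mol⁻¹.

In the reaction as written Pb²⁺(aq) is reduced, so the Pb²⁺/Pb couple is the cathode and Li⁺/Li is the anode.
E°cell = −0.127 − (−3.046) = +2.919 V; balancing electrons gives n = 2.
ΔG° = −nFE°cell = −(2)(96500)(+2.919) J/mol = −563 kJ/mol.

−563 kJ/mol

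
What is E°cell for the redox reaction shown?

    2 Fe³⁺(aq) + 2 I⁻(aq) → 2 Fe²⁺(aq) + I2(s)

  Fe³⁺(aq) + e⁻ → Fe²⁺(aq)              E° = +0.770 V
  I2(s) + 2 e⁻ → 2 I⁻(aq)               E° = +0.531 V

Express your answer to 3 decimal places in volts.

In the reaction as written, Fe³⁺(aq) is reduced (cathode) and I2(s) is produced by oxidation at the anode.
E°cell = E°(cathode) − E°(anode) = +0.770 − (+0.531) = +0.239 V.
The positive value indicates the reaction is spontaneous as written.

+0.239 V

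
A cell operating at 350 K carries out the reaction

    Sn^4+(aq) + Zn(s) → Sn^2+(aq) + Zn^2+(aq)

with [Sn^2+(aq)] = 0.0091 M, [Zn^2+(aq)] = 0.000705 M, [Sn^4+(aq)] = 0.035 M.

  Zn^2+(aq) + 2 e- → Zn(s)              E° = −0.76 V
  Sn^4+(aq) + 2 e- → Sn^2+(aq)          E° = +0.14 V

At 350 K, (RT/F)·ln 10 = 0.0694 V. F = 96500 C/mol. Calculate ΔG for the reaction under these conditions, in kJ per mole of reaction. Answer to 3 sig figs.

With Sn⁴⁺/Sn²⁺ reduced at the cathode, E°cell = +0.14 − (−0.76) = +0.90 V and n = 2.
The reaction quotient is ([Sn^2+(aq)]·[Zn^2+(aq)]) / [Sn^4+(aq)] = 0.000183; by Nernst, E = +0.90 − (0.0694/2)(−3.737) = +1.0297 V.
Finally ΔG = −nFE = −(2)(96500 C/mol)(+1.0297 V) = −199 kJ/mol.

−199 kJ/mol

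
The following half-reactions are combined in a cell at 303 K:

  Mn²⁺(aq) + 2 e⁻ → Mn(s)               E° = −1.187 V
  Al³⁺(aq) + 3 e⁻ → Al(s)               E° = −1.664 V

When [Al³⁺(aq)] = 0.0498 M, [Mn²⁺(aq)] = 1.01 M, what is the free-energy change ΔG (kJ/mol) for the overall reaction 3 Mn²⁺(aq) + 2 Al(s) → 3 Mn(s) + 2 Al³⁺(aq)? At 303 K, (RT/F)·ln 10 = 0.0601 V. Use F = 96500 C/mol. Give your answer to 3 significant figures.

−291 kJ/mol

E°cell = −1.187 − (−1.664) = +0.477 V; the balanced reaction transfers n = 6 electrons.
Here Q = [Al³⁺(aq)]^2 / [Mn²⁺(aq)]^3 = 0.00241 (log Q = −2.619), giving E = +0.477 − (0.0601/6)·(−2.619) = +0.5032 V.
Finally ΔG = −nFE = −(6)(96500 C/mol)(+0.5032 V) = −291 kJ/mol.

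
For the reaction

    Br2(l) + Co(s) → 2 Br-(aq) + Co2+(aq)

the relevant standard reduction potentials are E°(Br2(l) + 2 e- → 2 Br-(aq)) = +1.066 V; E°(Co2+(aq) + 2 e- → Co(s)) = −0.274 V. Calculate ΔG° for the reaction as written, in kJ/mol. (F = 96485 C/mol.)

−259 kJ/mol

In the reaction as written Br2(l) is reduced, so the Br₂/Br⁻ couple is the cathode and Co²⁺/Co is the anode.
E°cell = +1.066 − (−0.274) = +1.340 V; balancing electrons gives n = 2.
ΔG° = −nFE°cell = −(2)(96485)(+1.340) J/mol = −259 kJ/mol.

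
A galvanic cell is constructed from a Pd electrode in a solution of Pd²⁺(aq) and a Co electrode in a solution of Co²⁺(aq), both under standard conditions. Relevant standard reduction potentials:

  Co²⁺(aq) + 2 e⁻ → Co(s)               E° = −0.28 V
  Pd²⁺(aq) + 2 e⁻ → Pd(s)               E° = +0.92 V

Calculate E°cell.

Of the two couples in this cell, the one with the more positive reduction potential is reduced at the cathode: here that is Pd²⁺/Pd (+0.92 V); Co²⁺/Co (−0.28 V) is the anode.
E°cell = E°(cathode) − E°(anode) = +0.92 − (−0.28) = +1.20 V.

+1.20 V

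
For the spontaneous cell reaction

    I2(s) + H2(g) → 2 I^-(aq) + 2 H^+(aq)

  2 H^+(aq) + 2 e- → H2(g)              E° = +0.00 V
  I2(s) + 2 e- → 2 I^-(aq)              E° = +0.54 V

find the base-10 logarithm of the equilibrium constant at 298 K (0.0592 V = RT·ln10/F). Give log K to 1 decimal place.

The I₂/I⁻ couple is reduced (cathode); E°cell = +0.54 − (+0.00) = +0.54 V with n = 2.
At equilibrium E = 0, so log K = nE°cell / 0.0592 = (2)(+0.54) / 0.0592 = 18.2.

log K = 18.2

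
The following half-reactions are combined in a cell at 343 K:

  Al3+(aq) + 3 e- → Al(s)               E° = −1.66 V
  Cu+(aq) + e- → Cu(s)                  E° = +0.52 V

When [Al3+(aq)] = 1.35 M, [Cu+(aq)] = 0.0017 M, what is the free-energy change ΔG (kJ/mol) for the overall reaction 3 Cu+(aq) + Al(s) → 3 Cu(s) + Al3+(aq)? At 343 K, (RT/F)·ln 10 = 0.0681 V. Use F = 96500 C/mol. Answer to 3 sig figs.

−576 kJ/mol

With Cu⁺/Cu reduced at the cathode, E°cell = +0.52 − (−1.66) = +2.18 V and n = 3.
Q = [Al3+(aq)] / [Cu+(aq)]^3 = 2.75×10^8, so log Q = 8.439 and E = +2.18 − (0.0681/3)(8.439) = +1.9884 V.
Finally ΔG = −nFE = −(3)(96500 C/mol)(+1.9884 V) = −576 kJ/mol.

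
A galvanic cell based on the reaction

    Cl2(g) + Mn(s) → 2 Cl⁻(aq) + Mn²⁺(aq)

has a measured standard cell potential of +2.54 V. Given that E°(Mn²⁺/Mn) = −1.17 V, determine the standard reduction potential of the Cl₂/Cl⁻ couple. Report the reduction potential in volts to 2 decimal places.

+1.37 V

In the reaction as written the Cl₂/Cl⁻ couple is reduced (cathode) and Mn²⁺/Mn is oxidized (anode), so E°cell = E°(Cl₂/Cl⁻) − E°(Mn²⁺/Mn).
E°(Cl₂/Cl⁻) = E°cell + E°(anode) = +2.54 + (−1.17) = +1.37 V.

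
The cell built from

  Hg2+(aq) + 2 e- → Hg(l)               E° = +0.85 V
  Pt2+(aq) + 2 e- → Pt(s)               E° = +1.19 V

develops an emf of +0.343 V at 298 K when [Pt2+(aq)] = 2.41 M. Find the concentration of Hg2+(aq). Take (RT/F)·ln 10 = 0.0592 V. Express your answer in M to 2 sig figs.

The Pt²⁺/Pt couple has the larger reduction potential, so it is the cathode: E°cell = +1.19 − (+0.85) = +0.34 V and n = 2.
Rearranging E = E° − (0.0592/n)·log Q gives log Q = 2(+0.34 − (+0.343))/0.0592 = −0.101.
The balanced reaction is Pt2+(aq) + Hg(l) → Pt(s) + Hg2+(aq), so Q = [Hg2+(aq)] / [Pt2+(aq)].
Isolating [Hg2+(aq)] in Q = 10^{−0.101} yields log [Hg2+(aq)] = 0.281, i.e. 1.9 M.

1.9 M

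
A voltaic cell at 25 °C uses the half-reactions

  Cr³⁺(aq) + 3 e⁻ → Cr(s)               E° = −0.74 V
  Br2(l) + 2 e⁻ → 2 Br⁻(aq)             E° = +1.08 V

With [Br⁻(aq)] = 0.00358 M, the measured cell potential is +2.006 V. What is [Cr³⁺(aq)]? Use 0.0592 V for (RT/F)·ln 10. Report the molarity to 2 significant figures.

0.0082 M

Br₂/Br⁻ is the cathode (higher E°); E°cell = +1.08 − (−0.74) = +1.82 V with n = 6.
Rearranging E = E° − (0.0592/n)·log Q gives log Q = 6(+1.82 − (+2.006))/0.0592 = −18.851.
The balanced reaction is 3 Br2(l) + 2 Cr(s) → 6 Br⁻(aq) + 2 Cr³⁺(aq), so Q = [Br⁻(aq)]^6·[Cr³⁺(aq)]^2.
Substituting the known concentrations and solving, log [Cr³⁺(aq)] = −2.087 and [Cr³⁺(aq)] = 0.0082 M.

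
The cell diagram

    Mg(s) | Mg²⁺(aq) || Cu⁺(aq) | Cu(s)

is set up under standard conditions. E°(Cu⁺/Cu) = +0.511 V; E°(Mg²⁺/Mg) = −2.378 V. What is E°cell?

By convention the left-hand electrode in cell notation is the anode (oxidation) and the right-hand electrode is the cathode (reduction).
E°cell = E°(right) − E°(left) = +0.511 − (−2.378) = +2.889 V.

+2.889 V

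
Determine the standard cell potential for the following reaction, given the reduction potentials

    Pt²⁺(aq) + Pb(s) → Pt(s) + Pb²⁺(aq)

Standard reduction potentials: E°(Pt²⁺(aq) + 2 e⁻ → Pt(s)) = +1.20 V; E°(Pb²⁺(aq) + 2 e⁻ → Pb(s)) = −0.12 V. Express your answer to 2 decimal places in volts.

+1.32 V

Pt²⁺(aq) gains electrons, so the Pt²⁺/Pt couple is the cathode; the Pb²⁺/Pb couple is the anode.
E°cell = E°(cathode) − E°(anode) = +1.20 − (−0.12) = +1.32 V.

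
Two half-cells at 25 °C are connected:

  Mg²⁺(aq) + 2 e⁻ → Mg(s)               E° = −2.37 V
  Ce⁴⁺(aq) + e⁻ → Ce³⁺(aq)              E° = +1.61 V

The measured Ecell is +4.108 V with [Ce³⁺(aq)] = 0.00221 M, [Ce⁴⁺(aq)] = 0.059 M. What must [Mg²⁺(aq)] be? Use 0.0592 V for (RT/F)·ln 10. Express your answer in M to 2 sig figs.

0.034 M

Ce⁴⁺/Ce³⁺ is the cathode (higher E°); E°cell = +1.61 − (−2.37) = +3.98 V with n = 2.
Rearranging E = E° − (0.0592/n)·log Q gives log Q = 2(+3.98 − (+4.108))/0.0592 = −4.324.
Balancing electrons gives 2 Ce⁴⁺(aq) + Mg(s) → 2 Ce³⁺(aq) + Mg²⁺(aq); thus Q = ([Ce³⁺(aq)]^2·[Mg²⁺(aq)]) / [Ce⁴⁺(aq)]^2.
Solving for the unknown gives log [Mg²⁺(aq)] = −1.471, so [Mg²⁺(aq)] ≈ 0.034 M.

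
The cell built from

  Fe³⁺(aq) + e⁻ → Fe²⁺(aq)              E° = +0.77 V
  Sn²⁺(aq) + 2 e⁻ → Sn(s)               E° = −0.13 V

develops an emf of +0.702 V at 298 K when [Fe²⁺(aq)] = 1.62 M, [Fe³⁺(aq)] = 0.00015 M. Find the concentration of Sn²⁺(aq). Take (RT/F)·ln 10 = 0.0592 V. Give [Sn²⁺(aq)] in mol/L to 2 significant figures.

0.042 M

With Fe³⁺/Fe²⁺ at the cathode and Sn²⁺/Sn at the anode, E°cell = +0.77 − (−0.13) = +0.90 V (n = 2).
From the Nernst equation, log Q = n(E° − E)/0.0592 = 2·(+0.90 − (+0.702))/0.0592 = 6.689.
The balanced reaction is 2 Fe³⁺(aq) + Sn(s) → 2 Fe²⁺(aq) + Sn²⁺(aq), so Q = ([Fe²⁺(aq)]^2·[Sn²⁺(aq)]) / [Fe³⁺(aq)]^2.
Isolating [Sn²⁺(aq)] in Q = 10^{6.689} yields log [Sn²⁺(aq)] = −1.378, i.e. 0.042 M.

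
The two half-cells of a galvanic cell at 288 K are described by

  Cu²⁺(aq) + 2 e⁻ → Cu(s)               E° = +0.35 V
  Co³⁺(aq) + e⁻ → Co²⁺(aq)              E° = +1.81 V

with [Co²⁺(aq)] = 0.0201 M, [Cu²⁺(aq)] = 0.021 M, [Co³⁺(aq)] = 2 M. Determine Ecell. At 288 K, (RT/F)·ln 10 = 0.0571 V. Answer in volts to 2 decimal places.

The Co³⁺/Co²⁺ couple has the more positive E°, so it is the cathode; Cu²⁺/Cu is the anode.
E°cell = E°cat − E°an = +1.81 − (+0.35) = +1.46 V; n = 2.
Balancing gives 2 Co³⁺(aq) + Cu(s) → 2 Co²⁺(aq) + Cu²⁺(aq); hence Q = ([Co²⁺(aq)]^2·[Cu²⁺(aq)]) / [Co³⁺(aq)]^2 = 2.12×10^−6 (log Q = −5.673).
Applying E = E° − (RT ln10/nF)·log Q gives +1.46 − (0.0571/2)(−5.673) = +1.62 V.

+1.62 V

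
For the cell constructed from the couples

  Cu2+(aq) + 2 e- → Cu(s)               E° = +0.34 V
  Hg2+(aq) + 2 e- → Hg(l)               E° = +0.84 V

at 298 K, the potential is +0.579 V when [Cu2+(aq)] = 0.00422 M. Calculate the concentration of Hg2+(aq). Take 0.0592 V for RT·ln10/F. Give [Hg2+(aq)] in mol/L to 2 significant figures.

The Hg²⁺/Hg couple has the larger reduction potential, so it is the cathode: E°cell = +0.84 − (+0.34) = +0.50 V and n = 2.
From the Nernst equation, log Q = n(E° − E)/0.0592 = 2·(+0.50 − (+0.579))/0.0592 = −2.669.
For Hg2+(aq) + Cu(s) → Hg(l) + Cu2+(aq), the reaction quotient is Q = [Cu2+(aq)] / [Hg2+(aq)].
Isolating [Hg2+(aq)] in Q = 10^{−2.669} yields log [Hg2+(aq)] = 0.294, i.e. 2.0 M.

2.0 M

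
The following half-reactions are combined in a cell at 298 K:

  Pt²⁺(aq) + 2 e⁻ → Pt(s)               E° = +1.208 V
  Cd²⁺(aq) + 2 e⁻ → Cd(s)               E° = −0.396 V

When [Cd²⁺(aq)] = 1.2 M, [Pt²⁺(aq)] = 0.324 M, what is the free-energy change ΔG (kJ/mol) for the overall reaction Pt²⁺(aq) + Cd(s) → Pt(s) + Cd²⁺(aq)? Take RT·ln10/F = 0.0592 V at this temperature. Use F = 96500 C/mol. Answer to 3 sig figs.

E°cell = +1.208 − (−0.396) = +1.604 V; the balanced reaction transfers n = 2 electrons.
Here Q = [Cd²⁺(aq)] / [Pt²⁺(aq)] = 3.7 (log Q = 0.569), giving E = +1.604 − (0.0592/2)·(0.569) = +1.5872 V.
Then ΔG = −nFE = −2 × 96500 × +1.5872 J/mol = −306 kJ/mol.

−306 kJ/mol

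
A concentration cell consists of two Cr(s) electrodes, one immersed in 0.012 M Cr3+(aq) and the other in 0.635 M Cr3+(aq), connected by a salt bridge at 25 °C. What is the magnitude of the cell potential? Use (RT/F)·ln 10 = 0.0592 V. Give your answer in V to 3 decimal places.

For a concentration cell E°cell = 0, since both electrodes use the same couple.
The compartment with the higher Cr3+(aq) concentration (0.635 M) acts as the cathode; ions are reduced there and produced at the dilute (0.012 M) anode.
With n = 3, Ecell = −(0.0592/3)·log([dilute]/[conc]) = −(0.0592/3)·log(0.012/0.635) = +0.034 V.

0.034 V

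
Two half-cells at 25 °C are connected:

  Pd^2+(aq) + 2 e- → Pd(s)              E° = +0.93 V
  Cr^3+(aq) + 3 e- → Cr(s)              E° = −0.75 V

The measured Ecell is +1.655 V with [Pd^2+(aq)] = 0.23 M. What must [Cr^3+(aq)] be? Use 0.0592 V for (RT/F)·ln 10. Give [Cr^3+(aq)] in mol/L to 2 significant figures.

2.0 M

With Pd²⁺/Pd at the cathode and Cr³⁺/Cr at the anode, E°cell = +0.93 − (−0.75) = +1.68 V (n = 6).
From the Nernst equation, log Q = n(E° − E)/0.0592 = 6·(+1.68 − (+1.655))/0.0592 = 2.534.
Balancing electrons gives 3 Pd^2+(aq) + 2 Cr(s) → 3 Pd(s) + 2 Cr^3+(aq); thus Q = [Cr^3+(aq)]^2 / [Pd^2+(aq)]^3.
Solving for the unknown gives log [Cr^3+(aq)] = 0.310, so [Cr^3+(aq)] ≈ 2.0 M.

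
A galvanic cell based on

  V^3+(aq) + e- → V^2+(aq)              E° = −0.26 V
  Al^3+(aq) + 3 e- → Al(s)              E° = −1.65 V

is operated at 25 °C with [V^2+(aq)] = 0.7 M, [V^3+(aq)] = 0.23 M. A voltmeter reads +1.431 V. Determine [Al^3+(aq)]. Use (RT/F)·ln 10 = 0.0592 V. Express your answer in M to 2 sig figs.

0.00030 M

The V³⁺/V²⁺ couple has the larger reduction potential, so it is the cathode: E°cell = −0.26 − (−1.65) = +1.39 V and n = 3.
Rearranging E = E° − (0.0592/n)·log Q gives log Q = 3(+1.39 − (+1.431))/0.0592 = −2.078.
The balanced reaction is 3 V^3+(aq) + Al(s) → 3 V^2+(aq) + Al^3+(aq), so Q = ([V^2+(aq)]^3·[Al^3+(aq)]) / [V^3+(aq)]^3.
Substituting the known concentrations and solving, log [Al^3+(aq)] = −3.528 and [Al^3+(aq)] = 0.00030 M.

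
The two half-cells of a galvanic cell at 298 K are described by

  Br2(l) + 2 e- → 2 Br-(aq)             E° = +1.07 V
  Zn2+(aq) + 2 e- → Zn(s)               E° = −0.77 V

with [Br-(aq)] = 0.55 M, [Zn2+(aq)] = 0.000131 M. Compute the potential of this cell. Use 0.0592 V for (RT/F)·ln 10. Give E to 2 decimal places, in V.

Since E°(Br₂/Br⁻) > E°(Zn²⁺/Zn), Br₂/Br⁻ serves as the cathode.
E°cell = E°cat − E°an = +1.07 − (−0.77) = +1.84 V; n = 2.
For the overall reaction Br2(l) + Zn(s) → 2 Br-(aq) + Zn2+(aq), Q = [Br-(aq)]^2·[Zn2+(aq)] = 3.96×10^−5, giving log Q = −4.402.
By the Nernst equation, E = +1.84 − (0.0592/2)·(−4.402) = +1.97 V.

+1.97 V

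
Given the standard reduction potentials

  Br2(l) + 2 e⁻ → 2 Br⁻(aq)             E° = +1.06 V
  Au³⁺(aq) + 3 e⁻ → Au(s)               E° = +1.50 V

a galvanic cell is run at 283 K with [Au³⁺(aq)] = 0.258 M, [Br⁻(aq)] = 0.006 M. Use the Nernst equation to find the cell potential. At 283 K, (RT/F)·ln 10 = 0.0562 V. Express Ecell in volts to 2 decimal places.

Au³⁺/Au is reduced (cathode, E° = +1.50 V) and Br₂/Br⁻ is oxidized (anode).
E°cell = E°cat − E°an = +1.50 − (+1.06) = +0.44 V; n = 6.
The balanced reaction is 2 Au³⁺(aq) + 6 Br⁻(aq) → 2 Au(s) + 3 Br2(l), so Q = 1 / ([Au³⁺(aq)]^2·[Br⁻(aq)]^6) = 3.22×10^14 and log Q = 14.508.
E = E° − (0.0562/n)·log Q = +0.44 − (0.0562/6)(14.508) = +0.30 V.

+0.30 V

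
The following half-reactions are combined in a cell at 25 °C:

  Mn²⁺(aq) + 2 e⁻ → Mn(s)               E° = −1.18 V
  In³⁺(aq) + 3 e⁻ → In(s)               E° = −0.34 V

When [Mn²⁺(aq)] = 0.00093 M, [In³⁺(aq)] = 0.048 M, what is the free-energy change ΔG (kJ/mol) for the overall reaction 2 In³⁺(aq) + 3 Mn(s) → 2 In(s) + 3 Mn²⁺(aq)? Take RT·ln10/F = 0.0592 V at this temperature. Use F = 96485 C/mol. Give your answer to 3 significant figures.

−523 kJ/mol

E°cell = −0.34 − (−1.18) = +0.84 V; the balanced reaction transfers n = 6 electrons.
Here Q = [Mn²⁺(aq)]^3 / [In³⁺(aq)]^2 = 3.49×10^−7 (log Q = −6.457), giving E = +0.84 − (0.0592/6)·(−6.457) = +0.9037 V.
ΔG = −nFE = −(6)(96485)(+0.9037) J/mol = −523 kJ/mol.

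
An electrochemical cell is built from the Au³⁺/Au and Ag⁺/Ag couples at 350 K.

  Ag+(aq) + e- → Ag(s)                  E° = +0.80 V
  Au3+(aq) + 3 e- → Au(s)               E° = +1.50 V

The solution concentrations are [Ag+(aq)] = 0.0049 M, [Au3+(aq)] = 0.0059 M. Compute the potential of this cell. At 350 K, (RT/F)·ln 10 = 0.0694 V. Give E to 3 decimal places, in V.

+0.809 V

Au³⁺/Au is reduced (cathode, E° = +1.50 V) and Ag⁺/Ag is oxidized (anode).
E°cell = E°cat − E°an = +1.50 − (+0.80) = +0.70 V; n = 3.
The balanced reaction is Au3+(aq) + 3 Ag(s) → Au(s) + 3 Ag+(aq), so Q = [Ag+(aq)]^3 / [Au3+(aq)] = 1.99×10^−5 and log Q = −4.700.
Applying E = E° − (RT ln10/nF)·log Q gives +0.70 − (0.0694/3)(−4.700) = +0.809 V.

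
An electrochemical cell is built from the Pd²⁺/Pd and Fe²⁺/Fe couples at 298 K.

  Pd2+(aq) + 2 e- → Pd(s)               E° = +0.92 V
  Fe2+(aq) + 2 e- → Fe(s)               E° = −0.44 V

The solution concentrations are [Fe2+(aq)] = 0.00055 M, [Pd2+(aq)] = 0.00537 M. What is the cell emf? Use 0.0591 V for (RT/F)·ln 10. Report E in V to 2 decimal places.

Pd²⁺/Pd is reduced (cathode, E° = +0.92 V) and Fe²⁺/Fe is oxidized (anode).
E°cell = +0.92 − (−0.44) = +1.36 V, with n = 2 electrons transferred.
The balanced reaction is Pd2+(aq) + Fe(s) → Pd(s) + Fe2+(aq), so Q = [Fe2+(aq)] / [Pd2+(aq)] = 0.102 and log Q = −0.990.
By the Nernst equation, E = +1.36 − (0.0591/2)·(−0.990) = +1.39 V.

+1.39 V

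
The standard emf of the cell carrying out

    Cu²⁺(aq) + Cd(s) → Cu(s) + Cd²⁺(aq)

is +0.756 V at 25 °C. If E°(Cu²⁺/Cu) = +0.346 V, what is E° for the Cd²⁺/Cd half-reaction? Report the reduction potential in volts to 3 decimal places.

−0.410 V

In the reaction as written the Cu²⁺/Cu couple is reduced (cathode) and Cd²⁺/Cd is oxidized (anode), so E°cell = E°(Cu²⁺/Cu) − E°(Cd²⁺/Cd).
E°(Cd²⁺/Cd) = E°(cathode) − E°cell = +0.346 − (+0.756) = −0.410 V.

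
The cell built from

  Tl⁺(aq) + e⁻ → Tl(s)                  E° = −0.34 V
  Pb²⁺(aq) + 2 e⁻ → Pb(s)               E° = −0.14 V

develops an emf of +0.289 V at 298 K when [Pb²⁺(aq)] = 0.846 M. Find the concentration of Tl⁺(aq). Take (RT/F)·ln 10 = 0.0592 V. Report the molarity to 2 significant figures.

0.029 M

With Pb²⁺/Pb at the cathode and Tl⁺/Tl at the anode, E°cell = −0.14 − (−0.34) = +0.20 V (n = 2).
From the Nernst equation, log Q = n(E° − E)/0.0592 = 2·(+0.20 − (+0.289))/0.0592 = −3.007.
The balanced reaction is Pb²⁺(aq) + 2 Tl(s) → Pb(s) + 2 Tl⁺(aq), so Q = [Tl⁺(aq)]^2 / [Pb²⁺(aq)].
Solving for the unknown gives log [Tl⁺(aq)] = −1.540, so [Tl⁺(aq)] ≈ 0.029 M.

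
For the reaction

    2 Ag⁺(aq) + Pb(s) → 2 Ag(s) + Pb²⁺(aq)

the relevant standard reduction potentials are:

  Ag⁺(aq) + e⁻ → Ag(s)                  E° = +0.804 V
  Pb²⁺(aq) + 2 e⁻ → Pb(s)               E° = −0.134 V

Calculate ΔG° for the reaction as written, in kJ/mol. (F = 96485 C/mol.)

In the reaction as written Ag⁺(aq) is reduced, so the Ag⁺/Ag couple is the cathode and Pb²⁺/Pb is the anode.
E°cell = +0.804 − (−0.134) = +0.938 V; balancing electrons gives n = 2.
ΔG° = −nFE°cell = −(2)(96485)(+0.938) J/mol = −181 kJ/mol.

−181 kJ/mol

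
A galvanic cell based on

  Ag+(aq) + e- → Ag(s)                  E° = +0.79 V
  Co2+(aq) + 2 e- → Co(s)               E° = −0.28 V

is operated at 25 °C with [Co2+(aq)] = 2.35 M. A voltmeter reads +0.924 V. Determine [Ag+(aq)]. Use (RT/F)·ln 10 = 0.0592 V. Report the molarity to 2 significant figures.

With Ag⁺/Ag at the cathode and Co²⁺/Co at the anode, E°cell = +0.79 − (−0.28) = +1.07 V (n = 2).
From the Nernst equation, log Q = n(E° − E)/0.0592 = 2·(+1.07 − (+0.924))/0.0592 = 4.932.
Balancing electrons gives 2 Ag+(aq) + Co(s) → 2 Ag(s) + Co2+(aq); thus Q = [Co2+(aq)] / [Ag+(aq)]^2.
Substituting the known concentrations and solving, log [Ag+(aq)] = −2.280 and [Ag+(aq)] = 0.0052 M.

0.0052 M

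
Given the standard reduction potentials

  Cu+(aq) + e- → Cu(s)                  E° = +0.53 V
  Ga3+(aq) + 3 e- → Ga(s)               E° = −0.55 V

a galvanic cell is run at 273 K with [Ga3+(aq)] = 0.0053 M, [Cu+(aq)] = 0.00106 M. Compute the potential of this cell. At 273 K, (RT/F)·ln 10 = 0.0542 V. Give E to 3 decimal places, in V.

Cu⁺/Cu is reduced (cathode, E° = +0.53 V) and Ga³⁺/Ga is oxidized (anode).
The standard potential is +0.53 − (−0.55) = +1.08 V and the balanced reaction transfers n = 3 electrons.
For the overall reaction 3 Cu+(aq) + Ga(s) → 3 Cu(s) + Ga3+(aq), Q = [Ga3+(aq)] / [Cu+(aq)]^3 = 4.45×10^6, giving log Q = 6.648.
E = E° − (0.0542/n)·log Q = +1.08 − (0.0542/3)(6.648) = +0.960 V.

+0.960 V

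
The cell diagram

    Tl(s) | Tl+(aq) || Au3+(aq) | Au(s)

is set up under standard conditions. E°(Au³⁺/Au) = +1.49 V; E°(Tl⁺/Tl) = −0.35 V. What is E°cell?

By convention the left-hand electrode in cell notation is the anode (oxidation) and the right-hand electrode is the cathode (reduction).
E°cell = E°(right) − E°(left) = +1.49 − (−0.35) = +1.84 V.

+1.84 V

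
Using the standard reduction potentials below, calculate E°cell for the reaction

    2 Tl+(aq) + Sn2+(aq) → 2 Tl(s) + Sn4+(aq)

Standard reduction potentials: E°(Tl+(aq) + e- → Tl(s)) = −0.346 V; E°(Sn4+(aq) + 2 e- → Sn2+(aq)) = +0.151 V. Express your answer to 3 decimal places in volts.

−0.497 V

In the reaction as written, Tl+(aq) is reduced (cathode) and Sn4+(aq) is produced by oxidation at the anode.
E°cell = E°(cathode) − E°(anode) = −0.346 − (+0.151) = −0.497 V.
The negative E°cell means the reaction is non-spontaneous in the direction written.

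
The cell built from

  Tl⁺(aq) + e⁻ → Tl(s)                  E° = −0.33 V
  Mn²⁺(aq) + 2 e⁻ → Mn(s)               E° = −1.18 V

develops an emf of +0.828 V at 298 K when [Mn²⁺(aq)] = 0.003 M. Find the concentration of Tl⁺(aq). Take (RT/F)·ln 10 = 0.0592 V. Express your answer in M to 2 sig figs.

The Tl⁺/Tl couple has the larger reduction potential, so it is the cathode: E°cell = −0.33 − (−1.18) = +0.85 V and n = 2.
Since E = E° − (0.0592/n)·log Q, log Q = n(E° − E)/0.0592 = 0.743.
For 2 Tl⁺(aq) + Mn(s) → 2 Tl(s) + Mn²⁺(aq), the reaction quotient is Q = [Mn²⁺(aq)] / [Tl⁺(aq)]^2.
Solving for the unknown gives log [Tl⁺(aq)] = −1.633, so [Tl⁺(aq)] ≈ 0.023 M.

0.023 M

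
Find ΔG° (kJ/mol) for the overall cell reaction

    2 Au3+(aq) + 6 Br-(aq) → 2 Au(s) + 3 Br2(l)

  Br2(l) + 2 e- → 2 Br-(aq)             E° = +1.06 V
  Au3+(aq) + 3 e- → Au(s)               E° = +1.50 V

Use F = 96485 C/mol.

In the reaction as written Au3+(aq) is reduced, so the Au³⁺/Au couple is the cathode and Br₂/Br⁻ is the anode.
E°cell = +1.50 − (+1.06) = +0.44 V; balancing electrons gives n = 6.
ΔG° = −nFE°cell = −(6)(96485)(+0.44) J/mol = −255 kJ/mol.

−255 kJ/mol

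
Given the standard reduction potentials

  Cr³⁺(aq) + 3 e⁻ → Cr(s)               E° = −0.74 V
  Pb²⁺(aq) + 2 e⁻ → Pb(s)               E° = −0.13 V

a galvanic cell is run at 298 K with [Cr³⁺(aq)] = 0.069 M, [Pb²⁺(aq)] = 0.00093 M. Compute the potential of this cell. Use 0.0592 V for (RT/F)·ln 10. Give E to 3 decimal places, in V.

+0.543 V

Since E°(Pb²⁺/Pb) > E°(Cr³⁺/Cr), Pb²⁺/Pb serves as the cathode.
E°cell = −0.13 − (−0.74) = +0.61 V, with n = 6 electrons transferred.
For the overall reaction 3 Pb²⁺(aq) + 2 Cr(s) → 3 Pb(s) + 2 Cr³⁺(aq), Q = [Cr³⁺(aq)]^2 / [Pb²⁺(aq)]^3 = 5.92×10^6, giving log Q = 6.772.
Applying E = E° − (RT ln10/nF)·log Q gives +0.61 − (0.0592/6)(6.772) = +0.543 V.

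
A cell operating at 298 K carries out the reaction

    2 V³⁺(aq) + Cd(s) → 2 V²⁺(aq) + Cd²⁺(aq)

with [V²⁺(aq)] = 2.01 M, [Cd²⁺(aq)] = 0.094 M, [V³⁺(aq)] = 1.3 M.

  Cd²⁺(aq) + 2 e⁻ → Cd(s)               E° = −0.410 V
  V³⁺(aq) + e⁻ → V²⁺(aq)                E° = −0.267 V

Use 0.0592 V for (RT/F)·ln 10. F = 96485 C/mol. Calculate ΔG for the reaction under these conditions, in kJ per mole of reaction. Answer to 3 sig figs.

−31.3 kJ/mol

E°cell = −0.267 − (−0.410) = +0.143 V; the balanced reaction transfers n = 2 electrons.
The reaction quotient is ([V²⁺(aq)]^2·[Cd²⁺(aq)]) / [V³⁺(aq)]^2 = 0.225; by Nernst, E = +0.143 − (0.0592/2)(−0.648) = +0.1622 V.
Then ΔG = −nFE = −2 × 96485 × +0.1622 J/mol = −31.3 kJ/mol.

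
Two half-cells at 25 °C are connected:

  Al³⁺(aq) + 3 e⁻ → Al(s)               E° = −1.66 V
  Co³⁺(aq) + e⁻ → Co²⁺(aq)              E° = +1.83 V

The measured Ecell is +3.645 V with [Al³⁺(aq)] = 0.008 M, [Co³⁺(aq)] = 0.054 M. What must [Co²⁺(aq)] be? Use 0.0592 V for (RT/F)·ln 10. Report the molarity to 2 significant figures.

The Co³⁺/Co²⁺ couple has the larger reduction potential, so it is the cathode: E°cell = +1.83 − (−1.66) = +3.49 V and n = 3.
From the Nernst equation, log Q = n(E° − E)/0.0592 = 3·(+3.49 − (+3.645))/0.0592 = −7.855.
Balancing electrons gives 3 Co³⁺(aq) + Al(s) → 3 Co²⁺(aq) + Al³⁺(aq); thus Q = ([Co²⁺(aq)]^3·[Al³⁺(aq)]) / [Co³⁺(aq)]^3.
Substituting the known concentrations and solving, log [Co²⁺(aq)] = −3.187 and [Co²⁺(aq)] = 0.00065 M.

0.00065 M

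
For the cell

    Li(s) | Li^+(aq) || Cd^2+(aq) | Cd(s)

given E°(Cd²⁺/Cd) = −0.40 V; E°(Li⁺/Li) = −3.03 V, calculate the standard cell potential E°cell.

+2.63 V

By convention the left-hand electrode in cell notation is the anode (oxidation) and the right-hand electrode is the cathode (reduction).
E°cell = E°(right) − E°(left) = −0.40 − (−3.03) = +2.63 V.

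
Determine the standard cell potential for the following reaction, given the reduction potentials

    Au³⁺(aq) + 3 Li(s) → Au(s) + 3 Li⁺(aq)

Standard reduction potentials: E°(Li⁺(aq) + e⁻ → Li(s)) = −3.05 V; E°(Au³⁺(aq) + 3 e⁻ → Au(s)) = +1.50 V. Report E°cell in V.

+4.55 V

Au³⁺(aq) gains electrons, so the Au³⁺/Au couple is the cathode; the Li⁺/Li couple is the anode.
E°cell = E°(cathode) − E°(anode) = +1.50 − (−3.05) = +4.55 V.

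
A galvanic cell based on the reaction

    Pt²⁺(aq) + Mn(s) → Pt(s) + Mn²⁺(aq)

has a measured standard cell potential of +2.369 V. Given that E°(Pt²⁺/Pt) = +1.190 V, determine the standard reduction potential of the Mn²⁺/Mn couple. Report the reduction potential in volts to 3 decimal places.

In the reaction as written the Pt²⁺/Pt couple is reduced (cathode) and Mn²⁺/Mn is oxidized (anode), so E°cell = E°(Pt²⁺/Pt) − E°(Mn²⁺/Mn).
E°(Mn²⁺/Mn) = E°(cathode) − E°cell = +1.190 − (+2.369) = −1.179 V.

−1.179 V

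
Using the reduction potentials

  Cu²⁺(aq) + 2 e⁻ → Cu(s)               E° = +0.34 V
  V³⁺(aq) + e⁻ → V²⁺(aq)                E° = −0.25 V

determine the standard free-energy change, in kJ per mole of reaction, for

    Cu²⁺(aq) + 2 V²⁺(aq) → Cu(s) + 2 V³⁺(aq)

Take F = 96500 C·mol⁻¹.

−114 kJ/mol

In the reaction as written Cu²⁺(aq) is reduced, so the Cu²⁺/Cu couple is the cathode and V³⁺/V²⁺ is the anode.
E°cell = +0.34 − (−0.25) = +0.59 V; balancing electrons gives n = 2.
ΔG° = −nFE°cell = −(2)(96500)(+0.59) J/mol = −114 kJ/mol.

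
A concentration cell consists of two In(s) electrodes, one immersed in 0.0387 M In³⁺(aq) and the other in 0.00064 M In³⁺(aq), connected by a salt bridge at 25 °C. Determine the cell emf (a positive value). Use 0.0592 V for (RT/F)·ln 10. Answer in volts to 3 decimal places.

0.035 V

For a concentration cell E°cell = 0, since both electrodes use the same couple.
The compartment with the higher In³⁺(aq) concentration (0.0387 M) acts as the cathode; ions are reduced there and produced at the dilute (0.00064 M) anode.
With n = 3, Ecell = −(0.0592/3)·log([dilute]/[conc]) = −(0.0592/3)·log(0.00064/0.0387) = +0.035 V.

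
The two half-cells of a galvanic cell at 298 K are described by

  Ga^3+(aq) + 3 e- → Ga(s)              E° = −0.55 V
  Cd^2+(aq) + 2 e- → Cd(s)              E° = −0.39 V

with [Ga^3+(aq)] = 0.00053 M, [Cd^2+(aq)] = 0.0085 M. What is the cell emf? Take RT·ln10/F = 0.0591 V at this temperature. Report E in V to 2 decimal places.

The Cd²⁺/Cd couple has the more positive E°, so it is the cathode; Ga³⁺/Ga is the anode.
E°cell = −0.39 − (−0.55) = +0.16 V, with n = 6 electrons transferred.
The balanced reaction is 3 Cd^2+(aq) + 2 Ga(s) → 3 Cd(s) + 2 Ga^3+(aq), so Q = [Ga^3+(aq)]^2 / [Cd^2+(aq)]^3 = 0.457 and log Q = −0.340.
By the Nernst equation, E = +0.16 − (0.0591/6)·(−0.340) = +0.16 V.

+0.16 V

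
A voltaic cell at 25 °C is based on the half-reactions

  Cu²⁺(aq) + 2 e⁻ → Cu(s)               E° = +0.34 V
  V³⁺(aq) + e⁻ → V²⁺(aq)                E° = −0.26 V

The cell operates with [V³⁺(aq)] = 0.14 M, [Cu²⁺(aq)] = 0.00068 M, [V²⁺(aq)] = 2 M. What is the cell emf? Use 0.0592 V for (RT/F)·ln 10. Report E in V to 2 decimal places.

+0.57 V

Cu²⁺/Cu is reduced (cathode, E° = +0.34 V) and V³⁺/V²⁺ is oxidized (anode).
E°cell = +0.34 − (−0.26) = +0.60 V, with n = 2 electrons transferred.
Balancing gives Cu²⁺(aq) + 2 V²⁺(aq) → Cu(s) + 2 V³⁺(aq); hence Q = [V³⁺(aq)]^2 / ([Cu²⁺(aq)]·[V²⁺(aq)]^2) = 7.21 (log Q = 0.858).
By the Nernst equation, E = +0.60 − (0.0592/2)·(0.858) = +0.57 V.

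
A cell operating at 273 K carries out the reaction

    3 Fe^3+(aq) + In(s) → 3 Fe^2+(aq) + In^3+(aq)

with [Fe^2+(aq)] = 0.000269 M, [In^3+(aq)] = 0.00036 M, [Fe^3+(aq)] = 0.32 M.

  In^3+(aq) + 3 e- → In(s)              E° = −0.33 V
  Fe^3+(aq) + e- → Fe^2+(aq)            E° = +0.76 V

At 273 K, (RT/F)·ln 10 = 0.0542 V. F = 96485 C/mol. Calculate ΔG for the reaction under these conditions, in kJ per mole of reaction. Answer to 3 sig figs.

The standard cell potential is +0.76 − (−0.33) = +1.09 V, with n = 3 electrons in the balanced equation.
Q = ([Fe^2+(aq)]^3·[In^3+(aq)]) / [Fe^3+(aq)]^3 = 2.14×10^−13, so log Q = −12.670 and E = +1.09 − (0.0542/3)(−12.670) = +1.3189 V.
Then ΔG = −nFE = −3 × 96485 × +1.3189 J/mol = −382 kJ/mol.

−382 kJ/mol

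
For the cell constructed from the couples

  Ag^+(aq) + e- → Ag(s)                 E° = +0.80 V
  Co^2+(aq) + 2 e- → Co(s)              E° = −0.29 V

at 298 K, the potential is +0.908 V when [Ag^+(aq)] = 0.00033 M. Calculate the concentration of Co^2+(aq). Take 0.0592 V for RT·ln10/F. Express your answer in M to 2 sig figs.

0.15 M

With Ag⁺/Ag at the cathode and Co²⁺/Co at the anode, E°cell = +0.80 − (−0.29) = +1.09 V (n = 2).
Since E = E° − (0.0592/n)·log Q, log Q = n(E° − E)/0.0592 = 6.149.
Balancing electrons gives 2 Ag^+(aq) + Co(s) → 2 Ag(s) + Co^2+(aq); thus Q = [Co^2+(aq)] / [Ag^+(aq)]^2.
Isolating [Co^2+(aq)] in Q = 10^{6.149} yields log [Co^2+(aq)] = −0.814, i.e. 0.15 M.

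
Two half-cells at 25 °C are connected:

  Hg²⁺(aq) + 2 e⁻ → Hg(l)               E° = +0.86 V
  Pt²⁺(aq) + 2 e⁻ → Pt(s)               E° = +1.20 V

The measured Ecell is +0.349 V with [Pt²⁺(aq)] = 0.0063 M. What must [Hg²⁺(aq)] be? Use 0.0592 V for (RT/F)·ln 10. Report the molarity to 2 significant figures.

Pt²⁺/Pt is the cathode (higher E°); E°cell = +1.20 − (+0.86) = +0.34 V with n = 2.
Since E = E° − (0.0592/n)·log Q, log Q = n(E° − E)/0.0592 = −0.304.
Balancing electrons gives Pt²⁺(aq) + Hg(l) → Pt(s) + Hg²⁺(aq); thus Q = [Hg²⁺(aq)] / [Pt²⁺(aq)].
Isolating [Hg²⁺(aq)] in Q = 10^{−0.304} yields log [Hg²⁺(aq)] = −2.505, i.e. 0.0031 M.

0.0031 M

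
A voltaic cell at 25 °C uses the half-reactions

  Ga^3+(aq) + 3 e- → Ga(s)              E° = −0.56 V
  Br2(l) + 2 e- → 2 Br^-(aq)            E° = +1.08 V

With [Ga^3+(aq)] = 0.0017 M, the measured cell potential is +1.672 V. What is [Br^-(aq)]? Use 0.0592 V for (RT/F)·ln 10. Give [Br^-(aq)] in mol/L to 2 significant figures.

2.4 M

The Br₂/Br⁻ couple has the larger reduction potential, so it is the cathode: E°cell = +1.08 − (−0.56) = +1.64 V and n = 6.
From the Nernst equation, log Q = n(E° − E)/0.0592 = 6·(+1.64 − (+1.672))/0.0592 = −3.243.
Balancing electrons gives 3 Br2(l) + 2 Ga(s) → 6 Br^-(aq) + 2 Ga^3+(aq); thus Q = [Br^-(aq)]^6·[Ga^3+(aq)]^2.
Solving for the unknown gives log [Br^-(aq)] = 0.383, so [Br^-(aq)] ≈ 2.4 M.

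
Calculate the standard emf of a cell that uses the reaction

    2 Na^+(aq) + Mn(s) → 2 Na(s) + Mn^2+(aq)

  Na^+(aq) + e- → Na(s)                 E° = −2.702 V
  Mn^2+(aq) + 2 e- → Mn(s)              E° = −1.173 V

In the reaction as written, Na^+(aq) is reduced (cathode) and Mn^2+(aq) is produced by oxidation at the anode.
E°cell = E°(cathode) − E°(anode) = −2.702 − (−1.173) = −1.529 V.
The negative E°cell means the reaction is non-spontaneous in the direction written.

−1.529 V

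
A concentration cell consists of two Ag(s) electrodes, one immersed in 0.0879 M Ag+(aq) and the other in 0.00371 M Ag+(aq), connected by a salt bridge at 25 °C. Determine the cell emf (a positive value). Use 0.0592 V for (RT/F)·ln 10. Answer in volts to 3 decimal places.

0.081 V

For a concentration cell E°cell = 0, since both electrodes use the same couple.
The compartment with the higher Ag+(aq) concentration (0.0879 M) acts as the cathode; ions are reduced there and produced at the dilute (0.00371 M) anode.
With n = 1, Ecell = −(0.0592/1)·log([dilute]/[conc]) = −(0.0592/1)·log(0.00371/0.0879) = +0.081 V.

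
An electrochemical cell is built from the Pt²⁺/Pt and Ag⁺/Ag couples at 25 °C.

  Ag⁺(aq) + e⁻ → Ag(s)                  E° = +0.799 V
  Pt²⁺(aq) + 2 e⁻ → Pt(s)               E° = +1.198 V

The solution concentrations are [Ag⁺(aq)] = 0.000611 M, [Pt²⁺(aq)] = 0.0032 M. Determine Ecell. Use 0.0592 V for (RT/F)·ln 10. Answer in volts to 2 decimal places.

The Pt²⁺/Pt couple has the more positive E°, so it is the cathode; Ag⁺/Ag is the anode.
The standard potential is +1.198 − (+0.799) = +0.399 V and the balanced reaction transfers n = 2 electrons.
For the overall reaction Pt²⁺(aq) + 2 Ag(s) → Pt(s) + 2 Ag⁺(aq), Q = [Ag⁺(aq)]^2 / [Pt²⁺(aq)] = 0.000117, giving log Q = −3.933.
By the Nernst equation, E = +0.399 − (0.0592/2)·(−3.933) = +0.52 V.

+0.52 V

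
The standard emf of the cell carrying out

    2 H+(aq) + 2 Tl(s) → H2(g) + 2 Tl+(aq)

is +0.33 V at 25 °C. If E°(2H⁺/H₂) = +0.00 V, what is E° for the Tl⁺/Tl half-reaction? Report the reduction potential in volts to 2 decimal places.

In the reaction as written the 2H⁺/H₂ couple is reduced (cathode) and Tl⁺/Tl is oxidized (anode), so E°cell = E°(2H⁺/H₂) − E°(Tl⁺/Tl).
E°(Tl⁺/Tl) = E°(cathode) − E°cell = +0.00 − (+0.33) = −0.33 V.

−0.33 V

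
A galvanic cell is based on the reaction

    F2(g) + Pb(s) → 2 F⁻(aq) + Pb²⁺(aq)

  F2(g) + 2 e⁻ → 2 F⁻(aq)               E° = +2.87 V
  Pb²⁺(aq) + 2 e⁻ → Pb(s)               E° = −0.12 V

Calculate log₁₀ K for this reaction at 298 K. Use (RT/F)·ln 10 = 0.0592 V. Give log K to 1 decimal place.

The F₂/F⁻ couple is reduced (cathode); E°cell = +2.87 − (−0.12) = +2.99 V with n = 2.
At equilibrium E = 0, so log K = nE°cell / 0.0592 = (2)(+2.99) / 0.0592 = 101.0.

log K = 101.0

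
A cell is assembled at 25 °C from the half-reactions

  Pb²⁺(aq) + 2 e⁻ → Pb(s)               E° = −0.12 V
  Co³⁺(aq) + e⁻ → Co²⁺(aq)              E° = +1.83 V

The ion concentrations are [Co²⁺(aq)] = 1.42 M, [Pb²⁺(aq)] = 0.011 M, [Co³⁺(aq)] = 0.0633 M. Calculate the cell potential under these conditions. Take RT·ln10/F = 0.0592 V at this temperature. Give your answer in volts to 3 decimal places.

+1.928 V

Co³⁺/Co²⁺ is reduced (cathode, E° = +1.83 V) and Pb²⁺/Pb is oxidized (anode).
E°cell = +1.83 − (−0.12) = +1.95 V, with n = 2 electrons transferred.
The balanced reaction is 2 Co³⁺(aq) + Pb(s) → 2 Co²⁺(aq) + Pb²⁺(aq), so Q = ([Co²⁺(aq)]^2·[Pb²⁺(aq)]) / [Co³⁺(aq)]^2 = 5.54 and log Q = 0.743.
By the Nernst equation, E = +1.95 − (0.0592/2)·(0.743) = +1.928 V.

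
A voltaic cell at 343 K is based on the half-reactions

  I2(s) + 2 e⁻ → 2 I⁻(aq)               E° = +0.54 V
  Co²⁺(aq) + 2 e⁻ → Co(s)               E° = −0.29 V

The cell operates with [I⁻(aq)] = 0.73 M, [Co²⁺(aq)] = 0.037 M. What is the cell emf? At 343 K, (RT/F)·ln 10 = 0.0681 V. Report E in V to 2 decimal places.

+0.89 V

Since E°(I₂/I⁻) > E°(Co²⁺/Co), I₂/I⁻ serves as the cathode.
E°cell = E°cat − E°an = +0.54 − (−0.29) = +0.83 V; n = 2.
The balanced reaction is I2(s) + Co(s) → 2 I⁻(aq) + Co²⁺(aq), so Q = [I⁻(aq)]^2·[Co²⁺(aq)] = 0.0197 and log Q = −1.705.
E = E° − (0.0681/n)·log Q = +0.83 − (0.0681/2)(−1.705) = +0.89 V.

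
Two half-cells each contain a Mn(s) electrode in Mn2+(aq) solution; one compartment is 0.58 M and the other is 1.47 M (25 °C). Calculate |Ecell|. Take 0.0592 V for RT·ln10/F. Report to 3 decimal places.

For a concentration cell E°cell = 0, since both electrodes use the same couple.
The compartment with the higher Mn2+(aq) concentration (1.47 M) acts as the cathode; ions are reduced there and produced at the dilute (0.58 M) anode.
With n = 2, Ecell = −(0.0592/2)·log([dilute]/[conc]) = −(0.0592/2)·log(0.58/1.47) = +0.012 V.

0.012 V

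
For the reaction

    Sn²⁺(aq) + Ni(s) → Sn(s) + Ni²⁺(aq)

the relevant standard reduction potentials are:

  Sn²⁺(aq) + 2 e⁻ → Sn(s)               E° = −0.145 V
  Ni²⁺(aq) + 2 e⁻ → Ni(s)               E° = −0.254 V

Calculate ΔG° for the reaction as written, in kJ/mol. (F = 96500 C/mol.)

−21.0 kJ/mol

In the reaction as written Sn²⁺(aq) is reduced, so the Sn²⁺/Sn couple is the cathode and Ni²⁺/Ni is the anode.
E°cell = −0.145 − (−0.254) = +0.109 V; balancing electrons gives n = 2.
ΔG° = −nFE°cell = −(2)(96500)(+0.109) J/mol = −21.0 kJ/mol.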